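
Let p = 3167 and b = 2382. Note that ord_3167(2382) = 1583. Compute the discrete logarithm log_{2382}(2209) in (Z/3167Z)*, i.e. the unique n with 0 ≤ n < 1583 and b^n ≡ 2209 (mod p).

Baby-step giant-step with m = ceil(sqrt(1583)) = 40.
Baby table (2382^j mod 3167 for j=0..39):
  0:1  1:2382  2:1827  3:456  4:3078  5:191  6:2081  7:587
  8:1587  9:2003  10:1644  11:1596  12:1272  13:2252  14:2533  15:471
  16:804  17:2260  18:2587  19:2419  20:1285  21:1548  22:948  23:65
  24:2814  25:1576  26:1137  27:549  28:2914  29:2251  30:151  31:1811
  32:348  33:2349  34:2396  35:338  36:698  37:3128  38:2112  39:1588
Giant step factor: 2382^(-40) ≡ 3154 (mod 3167).
Scan 2209·3154^i mod 3167 for i = 0, 1, …:
  i=0: 2209   i=1: 2953   i=2: 2782   i=3: 1838
  i=4: 1442   i=5: 256   i=6: 3006   i=7: 2093
  i=8: 1294   i=9: 2180     …   i=27: 1218
  i=28: 1
Match at i=28, j=0: n = 28·40 + 0 = 1120.

1120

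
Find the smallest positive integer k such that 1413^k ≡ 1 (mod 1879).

The order of 1413 must divide p − 1 = 1878 = 2 · 3 · 313.
Divisors: 1, 2, 3, 6, 313, 626, 939, 1878.
Check each in increasing order: 1413^1 ≡ 1413;  1413^2 ≡ 1071;  1413^3 ≡ 728;  1413^6 ≡ 106;  1413^313 ≡ 1878;  1413^626 ≡ 1.
Smallest exponent giving 1 is 626.

626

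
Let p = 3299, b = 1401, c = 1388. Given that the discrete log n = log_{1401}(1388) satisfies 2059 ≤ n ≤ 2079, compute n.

2067

Compute 1401^2059 mod 3299 = 1246, then multiply by 1401 repeatedly:
  1401^2059=1246  1401^2060=475  1401^2061=2376  1401^2062=85  1401^2063=321
  1401^2064=1057  1401^2065=2905  1401^2066=2238  1401^2067=1388
Found 1388 at exponent 2067.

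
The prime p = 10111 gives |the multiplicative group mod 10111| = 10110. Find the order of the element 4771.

3370

The order of 4771 must divide p − 1 = 10110 = 2 · 3 · 5 · 337.
Divisors: 1, 2, 3, 5, 6, 10, 15, 30, 337, 674, 1011, 1685, 2022, 3370, 5055, 10110.
Check each in increasing order: 4771^1 ≡ 4771;  4771^2 ≡ 2580;  4771^3 ≡ 4093;  4771^5 ≡ 4056;  4771^6 ≡ 8833;  4771^10 ≡ 539;  4771^15 ≡ 2208;  4771^30 ≡ 1762;  4771^337 ≡ 5421;  4771^674 ≡ 4675;  4771^1011 ≡ 5009;  4771^1685 ≡ 10110;  4771^2022 ≡ 4690;  4771^3370 ≡ 1.
Smallest exponent giving 1 is 3370.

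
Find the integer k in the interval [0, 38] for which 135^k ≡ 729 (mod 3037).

Compute 135^0 mod 3037 = 1, then multiply by 135 repeatedly:
  135^0=1  135^1=135  135^2=3  135^3=405  135^4=9
  135^5=1215  135^6=27  135^7=608  135^8=81  135^9=1824
  135^10=243  135^11=2435  135^12=729
Found 729 at exponent 12.

12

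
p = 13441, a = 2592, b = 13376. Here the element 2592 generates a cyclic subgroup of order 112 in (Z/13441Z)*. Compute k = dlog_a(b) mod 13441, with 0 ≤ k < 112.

Baby-step giant-step with m = ceil(sqrt(112)) = 11.
Baby table (2592^j mod 13441 for j=0..10):
  0:1  1:2592  2:11405  3:5001  4:5468  5:6242  6:9741  7:6474
  8:6240  9:4557  10:10546
Giant step factor: 2592^(-11) ≡ 5813 (mod 13441).
Scan 13376·5813^i mod 13441 for i = 0, 1, …:
  i=0: 13376   i=1: 11944   i=2: 7707   i=3: 1938
  i=4: 2036   i=5: 7188   i=6: 9216   i=7: 10223
  i=8: 3638   i=9: 5001
Match at i=9, j=3: k = 9·11 + 3 = 102.

102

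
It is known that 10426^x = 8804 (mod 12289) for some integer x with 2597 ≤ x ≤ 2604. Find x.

2603

Compute 10426^2597 mod 12289 = 7782, then multiply by 10426 repeatedly:
  10426^2597=7782  10426^2598=3154  10426^2599=10529  10426^2600=10006  10426^2601=1235
  10426^2602=9527  10426^2603=8804
Found 8804 at exponent 2603.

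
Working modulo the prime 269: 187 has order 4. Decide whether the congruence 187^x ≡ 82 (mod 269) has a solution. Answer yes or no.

yes

82 ∈ ⟨187⟩ iff 82^4 ≡ 1 (mod 269), since |⟨187⟩| = 4.
82^4 mod 269 = 1.
Since 1 = 1, 82 lies in the subgroup.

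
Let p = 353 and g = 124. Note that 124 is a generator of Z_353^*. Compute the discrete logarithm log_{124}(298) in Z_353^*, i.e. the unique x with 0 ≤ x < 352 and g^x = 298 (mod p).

13

Baby-step giant-step with m = ceil(sqrt(352)) = 19.
Baby table (124^j mod 353 for j=0..18):
  0:1  1:124  2:197  3:71  4:332  5:220  6:99  7:274
  8:88  9:322  10:39  11:247  12:270  13:298  14:240  15:108
  16:331  17:96  18:255
Giant step factor: 124^(-19) ≡ 40 (mod 353).
Scan 298·40^i mod 353 for i = 0, 1, …:
  i=0: 298
Match at i=0, j=13: x = 0·19 + 13 = 13.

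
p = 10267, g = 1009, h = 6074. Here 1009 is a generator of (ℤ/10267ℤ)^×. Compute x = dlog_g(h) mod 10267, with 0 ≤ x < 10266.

Baby-step giant-step with m = ceil(sqrt(10266)) = 102.
Baby table (1009^j mod 10267 for j=0..101):
  0:1  1:1009  2:1648  3:9845  4:5416  5:2700  6:3545  7:3989
  8:237  9:2992  10:430  11:2656  12:217  13:3346  14:8538  15:829
  16:4834  17:681  18:9507  19:3185  20:94  21:2443  22:907  23:1400
  24:6021  25:7392  26:4686  27:5354  28:1744  29:4039  30:9619  31:3256
  32:10131  33:6514  34:1746  35:6057  36:2648  37:2412  38:429  39:1647
  40:8836  41:3768  42:3122  43:8396  44:1289  45:6959  46:9270  47:193
  48:9931  49:10054  50:690  51:8321  52:7750  53:6563  54:10119  55:4673
  56:2504  57:854  58:9525  59:813  60:9224  61:5114  62:5992  63:8932
  64:8229  65:7325  66:8952  67:7875  68:9484  69:512  70:3258  71:1882
  72:9810  73:902  74:6622  75:8048  76:9502  77:8407  78:2121  79:4553
  80:4628  81:8434  82:8830  83:7981  84:3501  85:661  86:9861  87:1026
  88:8534  89:7060  90:8509  91:2369  92:8377  93:2652  94:6448  95:7021
  96:10226  97:9966  98:4301  99:7035  100:3818  101:2237
Giant step factor: 1009^(-102) ≡ 115 (mod 10267).
Scan 6074·115^i mod 10267 for i = 0, 1, …:
  i=0: 6074   i=1: 354   i=2: 9909   i=3: 10165
  i=4: 8804   i=5: 6294   i=6: 5120   i=7: 3581
  i=8: 1135   i=9: 7321     …   i=37: 2886
  i=38: 3346
Match at i=38, j=13: x = 38·102 + 13 = 3889.

3889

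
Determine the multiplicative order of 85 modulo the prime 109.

108

The order of 85 must divide p − 1 = 108 = 2^2 · 3^3.
Divisors: 1, 2, 3, 4, 6, 9, 12, 18, 27, 36, 54, 108.
Check each in increasing order: 85^1 ≡ 85;  85^2 ≡ 31;  85^3 ≡ 19;  85^4 ≡ 89;  85^6 ≡ 34;  85^9 ≡ 101;  85^12 ≡ 66;  85^18 ≡ 64;  85^27 ≡ 33;  85^36 ≡ 63;  85^54 ≡ 108;  85^108 ≡ 1.
Smallest exponent giving 1 is 108.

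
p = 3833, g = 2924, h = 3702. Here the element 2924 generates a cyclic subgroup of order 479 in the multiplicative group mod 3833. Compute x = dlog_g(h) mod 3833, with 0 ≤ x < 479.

202

Baby-step giant-step with m = ceil(sqrt(479)) = 22.
Baby table (2924^j mod 3833 for j=0..21):
  0:1  1:2924  2:2186  3:2253  4:2678  5:3486  6:1117  7:392
  8:141  9:2153  10:1586  11:3367  12:1964  13:902  14:344  15:1610
  16:716  17:766  18:1312  19:3288  20:948  21:693
Giant step factor: 2924^(-22) ≡ 3752 (mod 3833).
Scan 3702·3752^i mod 3833 for i = 0, 1, …:
  i=0: 3702   i=1: 2945   i=2: 2934   i=3: 3825
  i=4: 648   i=5: 1174   i=6: 731   i=7: 2117
  i=8: 1008   i=9: 2678
Match at i=9, j=4: x = 9·22 + 4 = 202.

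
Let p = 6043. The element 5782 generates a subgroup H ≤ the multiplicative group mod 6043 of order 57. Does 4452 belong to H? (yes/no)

yes

4452 ∈ ⟨5782⟩ iff 4452^57 ≡ 1 (mod 6043), since |⟨5782⟩| = 57.
4452^57 mod 6043 = 1.
Since 1 = 1, 4452 lies in the subgroup.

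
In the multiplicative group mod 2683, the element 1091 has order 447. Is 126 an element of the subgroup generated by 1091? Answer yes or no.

126 ∈ ⟨1091⟩ iff 126^447 ≡ 1 (mod 2683), since |⟨1091⟩| = 447.
126^447 mod 2683 = 1.
Since 1 = 1, 126 lies in the subgroup.

yes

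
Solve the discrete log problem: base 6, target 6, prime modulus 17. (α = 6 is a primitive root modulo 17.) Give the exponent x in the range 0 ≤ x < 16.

1

Successive powers of 6 modulo 17:
  6^0=1  6^1=6
So 6^1 ≡ 6 (mod 17), giving x = 1.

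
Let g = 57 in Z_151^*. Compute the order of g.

50

The order of 57 must divide p − 1 = 150 = 2 · 3 · 5^2.
Divisors: 1, 2, 3, 5, 6, 10, 15, 25, 30, 50, 75, 150.
Check each in increasing order: 57^1 ≡ 57;  57^2 ≡ 78;  57^3 ≡ 67;  57^5 ≡ 92;  57^6 ≡ 110;  57^10 ≡ 8;  57^15 ≡ 132;  57^25 ≡ 150;  57^30 ≡ 59;  57^50 ≡ 1.
Smallest exponent giving 1 is 50.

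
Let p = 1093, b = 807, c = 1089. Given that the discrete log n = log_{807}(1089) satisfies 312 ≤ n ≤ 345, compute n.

Compute 807^312 mod 1093 = 81, then multiply by 807 repeatedly:
  807^312=81  807^313=880  807^314=803  807^315=965  807^316=539
  807^317=1052  807^318=796  807^319=781  807^320=699  807^321=105
  807^322=574  807^323=879  807^324=1089
Found 1089 at exponent 324.

324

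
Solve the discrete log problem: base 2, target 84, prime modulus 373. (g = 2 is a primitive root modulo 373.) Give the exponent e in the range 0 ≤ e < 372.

66

Baby-step giant-step with m = ceil(sqrt(372)) = 20.
Baby table (2^j mod 373 for j=0..19):
  0:1  1:2  2:4  3:8  4:16  5:32  6:64  7:128
  8:256  9:139  10:278  11:183  12:366  13:359  14:345  15:317
  16:261  17:149  18:298  19:223
Giant step factor: 2^(-20) ≡ 46 (mod 373).
Scan 84·46^i mod 373 for i = 0, 1, …:
  i=0: 84   i=1: 134   i=2: 196   i=3: 64
Match at i=3, j=6: e = 3·20 + 6 = 66.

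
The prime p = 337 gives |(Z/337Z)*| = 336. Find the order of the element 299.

48

The order of 299 must divide p − 1 = 336 = 2^4 · 3 · 7.
Divisors: 1, 2, 3, 4, 6, 7, 8, 12, 14, 16, 21, 24, 28, 42, 48, 56, 84, 112, 168, 336.
Check each in increasing order: 299^1 ≡ 299;  299^2 ≡ 96;  299^3 ≡ 59;  299^4 ≡ 117;  299^6 ≡ 111;  299^7 ≡ 163;  299^8 ≡ 209;  299^12 ≡ 189;  299^14 ≡ 283;  299^16 ≡ 208;  299^21 ≡ 297;  299^24 ≡ 336;  299^28 ≡ 220;  299^42 ≡ 252;  299^48 ≡ 1.
Smallest exponent giving 1 is 48.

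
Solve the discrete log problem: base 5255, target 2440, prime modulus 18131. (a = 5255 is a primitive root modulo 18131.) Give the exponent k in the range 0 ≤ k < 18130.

5607

Baby-step giant-step with m = ceil(sqrt(18130)) = 135.
Baby table (5255^j mod 18131 for j=0..134):
  0:1  1:5255  2:1512  3:4182  4:1638  5:13596  6:10840  7:14729
  8:17787  9:5380  10:5671  11:11872  12:16720  13:774  14:6026  15:9904
  16:9550  17:16773  18:7324  19:13638  20:13978  21:5709  22:12121  23:1652
  24:14642  25:13877  26:753  27:4457  28:14414  29:12383  30:506  31:11904
  32:3570  33:12896  34:12933  35:7927  36:9478  37:1033  38:7246  39:2630
  40:4828  41:5871  42:11274  43:10893  44:3148  45:7268  46:9454  47:1830
  48:7220  49:11048  50:1778  51:5925  52:4948  53:1886  54:11404  55:5065
  56:267  57:6998  58:4822  59:10603  60:2202  61:3932  62:11451  63:16347
  64:16938  65:4111  66:9284  67:15030  68:4014  69:7217  70:13414  71:15373
  72:11510  73:34  74:15491  75:15146  76:15271  77:1299  78:8989  79:5940
  80:11249  81:6435  82:1610  83:11504  84:4766  85:6419  86:8185  87:5443
  88:10378  89:16473  90:8221  91:13313  92:10417  93:3846  94:12796  95:13232
  96:1775  97:8291  98:412  99:7471  100:6490  101:539  102:4009  103:17204
  104:5854  105:12594  106:3320  107:4578  108:15684  109:14025  110:16991  111:10661
  112:16896  113:973  114:173  115:2565  116:7742  117:16377  118:11409  119:13209
  120:7827  121:9777  122:13012  123:6059  124:2009  125:5053  126:9731  127:6985
  128:9031  129:9078  130:2229  131:769  132:16013  133:2344  134:6771
Giant step factor: 5255^(-135) ≡ 15820 (mod 18131).
Scan 2440·15820^i mod 18131 for i = 0, 1, …:
  i=0: 2440   i=1: 18032   i=2: 11217   i=3: 4843
  i=4: 12785   i=5: 7395   i=6: 7688   i=7: 1412
  i=8: 448   i=9: 16270     …   i=40: 12642
  i=41: 11510
Match at i=41, j=72: k = 41·135 + 72 = 5607.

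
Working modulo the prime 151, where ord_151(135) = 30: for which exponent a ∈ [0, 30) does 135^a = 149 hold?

Successive powers of 135 modulo 151:
  135^0=1  135^1=135  135^2=105  135^3=132  135^4=2  135^5=119
  135^6=59  135^7=113  135^8=4  135^9=87  135^10=118  135^11=75
  135^12=8  135^13=23  135^14=85  135^15=150  135^16=16  135^17=46
  135^18=19  135^19=149
So 135^19 ≡ 149 (mod 151), giving a = 19.

19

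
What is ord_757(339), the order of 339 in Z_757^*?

The order of 339 must divide p − 1 = 756 = 2^2 · 3^3 · 7.
Divisors: 1, 2, 3, 4, 6, 7, 9, 12, 14, 18, 21, 27, 28, 36, 42, 54, 63, 84, 108, 126, 189, 252, 378, 756.
Check each in increasing order: 339^1 ≡ 339;  339^2 ≡ 614;  339^3 ≡ 728;  339^4 ≡ 10;  339^6 ≡ 84;  339^7 ≡ 467;  339^9 ≡ 592;  339^12 ≡ 243;  339^14 ≡ 73;  339^18 ≡ 730;  339^21 ≡ 26;  339^27 ≡ 670;  339^28 ≡ 30;  339^36 ≡ 729;  339^42 ≡ 676;  339^54 ≡ 756;  339^63 ≡ 165;  339^84 ≡ 505;  339^108 ≡ 1.
Smallest exponent giving 1 is 108.

108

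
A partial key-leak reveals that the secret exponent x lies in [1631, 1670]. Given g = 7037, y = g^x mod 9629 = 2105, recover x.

Compute 7037^1631 mod 9629 = 4607, then multiply by 7037 repeatedly:
  7037^1631=4607  7037^1632=8245  7037^1633=5340  7037^1634=5222  7037^1635=2950
  7037^1636=8655  7037^1637=1810  7037^1638=7432  7037^1639=3885  7037^1640=2014
  7037^1641=8259  7037^1642=7568  7037^1643=7646  7037^1644=7679  7037^1645=8804
  7037^1646=762  7037^1647=8470  7037^1648=9509  7037^1649=2912  7037^1650=1232
  7037^1651=3484  7037^1652=1474  7037^1653=2105
Found 2105 at exponent 1653.

1653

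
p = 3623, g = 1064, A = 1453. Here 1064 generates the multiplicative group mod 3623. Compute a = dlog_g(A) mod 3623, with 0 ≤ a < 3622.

Baby-step giant-step with m = ceil(sqrt(3622)) = 61.
Baby table (1064^j mod 3623 for j=0..60):
  0:1  1:1064  2:1720  3:465  4:2032  5:2740  6:2468  7:2900
  8:2427  9:2752  10:744  11:1802  12:761  13:1775  14:1017  15:2434
  16:2954  17:1915  18:1434  19:493  20:2840  21:178  22:996  23:1828
  24:3064  25:3019  26:2238  27:921  28:1734  29:869  30:751  31:2004
  32:1932  33:1407  34:749  35:3499  36:2115  37:477  38:308  39:1642
  40:802  41:1923  42:2700  43:3384  44:2937  45:1942  46:1178  47:3457
  48:903  49:697  50:2516  51:3250  52:1658  53:3334  54:459  55:2894
  56:3289  57:3301  58:1577  59:479  60:2436
Giant step factor: 1064^(-61) ≡ 1331 (mod 3623).
Scan 1453·1331^i mod 3623 for i = 0, 1, …:
  i=0: 1453   i=1: 2884   i=2: 1847   i=3: 1963
  i=4: 570   i=5: 1463   i=6: 1702   i=7: 987
  i=8: 2171   i=9: 2070     …   i=40: 1459
  i=41: 1
Match at i=41, j=0: a = 41·61 + 0 = 2501.

2501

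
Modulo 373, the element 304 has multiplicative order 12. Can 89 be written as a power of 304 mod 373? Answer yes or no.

yes

⟨304⟩ has order 12; its elements mod 373 are {1, 69, 88, 89, 104, 173, 200, 269, 284, 285, 304, 372}.
89 is in this set.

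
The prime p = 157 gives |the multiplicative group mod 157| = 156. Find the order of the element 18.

156

The order of 18 must divide p − 1 = 156 = 2^2 · 3 · 13.
Divisors: 1, 2, 3, 4, 6, 12, 13, 26, 39, 52, 78, 156.
Check each in increasing order: 18^1 ≡ 18;  18^2 ≡ 10;  18^3 ≡ 23;  18^4 ≡ 100;  18^6 ≡ 58;  18^12 ≡ 67;  18^13 ≡ 107;  18^26 ≡ 145;  18^39 ≡ 129;  18^52 ≡ 144;  18^78 ≡ 156;  18^156 ≡ 1.
Smallest exponent giving 1 is 156.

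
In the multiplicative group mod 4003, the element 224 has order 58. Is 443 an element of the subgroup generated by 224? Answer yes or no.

yes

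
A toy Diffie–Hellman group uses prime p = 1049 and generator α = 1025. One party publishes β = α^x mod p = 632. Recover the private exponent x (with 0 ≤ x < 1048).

Baby-step giant-step with m = ceil(sqrt(1048)) = 33.
Baby table (1025^j mod 1049 for j=0..32):
  0:1  1:1025  2:576  3:862  4:292  5:335  6:352  7:993
  8:295  9:263  10:1031  11:432  12:122  13:219  14:1038  15:264
  16:1007  17:1008  18:984  19:511  20:324  21:616  22:951  23:254
  24:198  25:493  26:756  27:738  28:121  29:243  30:462  31:451
  32:715
Giant step factor: 1025^(-33) ≡ 717 (mod 1049).
Scan 632·717^i mod 1049 for i = 0, 1, …:
  i=0: 632   i=1: 1025
Match at i=1, j=1: x = 1·33 + 1 = 34.

34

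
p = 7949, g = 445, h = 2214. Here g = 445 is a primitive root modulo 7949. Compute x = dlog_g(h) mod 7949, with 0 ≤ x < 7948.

5412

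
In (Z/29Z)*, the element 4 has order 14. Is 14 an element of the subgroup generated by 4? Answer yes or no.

⟨4⟩ has order 14; its elements mod 29 are {1, 4, 5, 6, 7, 9, 13, 16, 20, 22, 23, 24, 25, 28}.
14 is not in this set.

no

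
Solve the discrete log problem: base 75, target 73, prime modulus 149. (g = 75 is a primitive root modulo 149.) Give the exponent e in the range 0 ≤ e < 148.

136

Baby-step giant-step with m = ceil(sqrt(148)) = 13.
Baby table (75^j mod 149 for j=0..12):
  0:1  1:75  2:112  3:56  4:28  5:14  6:7  7:78
  8:39  9:94  10:47  11:98  12:49
Giant step factor: 75^(-13) ≡ 146 (mod 149).
Scan 73·146^i mod 149 for i = 0, 1, …:
  i=0: 73   i=1: 79   i=2: 61   i=3: 115
  i=4: 102   i=5: 141   i=6: 24   i=7: 77
  i=8: 67   i=9: 97   i=10: 7
Match at i=10, j=6: e = 10·13 + 6 = 136.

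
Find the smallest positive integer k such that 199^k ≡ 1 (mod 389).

388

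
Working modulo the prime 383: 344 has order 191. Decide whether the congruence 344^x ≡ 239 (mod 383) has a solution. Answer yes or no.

239 ∈ ⟨344⟩ iff 239^191 ≡ 1 (mod 383), since |⟨344⟩| = 191.
239^191 mod 383 = 382.
Since 382 ≠ 1, 239 does not lie in the subgroup.

no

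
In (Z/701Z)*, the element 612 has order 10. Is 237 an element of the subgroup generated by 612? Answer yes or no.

⟨612⟩ has order 10; its elements mod 701 are {1, 63, 89, 210, 237, 464, 491, 612, 638, 700}.
237 is in this set.

yes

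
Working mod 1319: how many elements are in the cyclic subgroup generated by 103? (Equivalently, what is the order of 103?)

1318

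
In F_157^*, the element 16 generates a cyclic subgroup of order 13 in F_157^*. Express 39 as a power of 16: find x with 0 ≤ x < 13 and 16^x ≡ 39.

Successive powers of 16 modulo 157:
  16^0=1  16^1=16  16^2=99  16^3=14  16^4=67  16^5=130
  16^6=39
So 16^6 ≡ 39 (mod 157), giving x = 6.

6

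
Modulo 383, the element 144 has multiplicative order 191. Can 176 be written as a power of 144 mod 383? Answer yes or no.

no

176 ∈ ⟨144⟩ iff 176^191 ≡ 1 (mod 383), since |⟨144⟩| = 191.
176^191 mod 383 = 382.
Since 382 ≠ 1, 176 does not lie in the subgroup.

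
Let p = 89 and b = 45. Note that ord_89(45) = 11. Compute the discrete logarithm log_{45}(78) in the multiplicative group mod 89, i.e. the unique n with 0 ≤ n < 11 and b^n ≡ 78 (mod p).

3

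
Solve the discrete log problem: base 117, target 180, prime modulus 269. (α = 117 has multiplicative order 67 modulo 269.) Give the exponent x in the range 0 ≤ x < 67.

60

Baby-step giant-step with m = ceil(sqrt(67)) = 9.
Baby table (117^j mod 269 for j=0..8):
  0:1  1:117  2:239  3:256  4:93  5:121  6:169  7:136
  8:41
Giant step factor: 117^(-9) ≡ 263 (mod 269).
Scan 180·263^i mod 269 for i = 0, 1, …:
  i=0: 180   i=1: 265   i=2: 24   i=3: 125
  i=4: 57   i=5: 196   i=6: 169
Match at i=6, j=6: x = 6·9 + 6 = 60.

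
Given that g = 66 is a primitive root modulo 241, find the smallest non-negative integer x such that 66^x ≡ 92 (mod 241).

41

Baby-step giant-step with m = ceil(sqrt(240)) = 16.
Baby table (66^j mod 241 for j=0..15):
  0:1  1:66  2:18  3:224  4:83  5:176  6:48  7:35
  8:141  9:148  10:128  11:13  12:135  13:234  14:20  15:115
Giant step factor: 66^(-16) ≡ 160 (mod 241).
Scan 92·160^i mod 241 for i = 0, 1, …:
  i=0: 92   i=1: 19   i=2: 148
Match at i=2, j=9: x = 2·16 + 9 = 41.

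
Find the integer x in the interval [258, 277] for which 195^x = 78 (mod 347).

Compute 195^258 mod 347 = 290, then multiply by 195 repeatedly:
  195^258=290  195^259=336  195^260=284  195^261=207  195^262=113
  195^263=174  195^264=271  195^265=101  195^266=263  195^267=276
  195^268=35  195^269=232  195^270=130  195^271=19  195^272=235
  195^273=21  195^274=278  195^275=78
Found 78 at exponent 275.

275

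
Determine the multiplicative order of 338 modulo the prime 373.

The order of 338 must divide p − 1 = 372 = 2^2 · 3 · 31.
Divisors: 1, 2, 3, 4, 6, 12, 31, 62, 93, 124, 186, 372.
Check each in increasing order: 338^1 ≡ 338;  338^2 ≡ 106;  338^3 ≡ 20;  338^4 ≡ 46;  338^6 ≡ 27;  338^12 ≡ 356;  338^31 ≡ 304;  338^62 ≡ 285;  338^93 ≡ 104;  338^124 ≡ 284;  338^186 ≡ 372;  338^372 ≡ 1.
Smallest exponent giving 1 is 372.

372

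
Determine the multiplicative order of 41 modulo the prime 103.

51

The order of 41 must divide p − 1 = 102 = 2 · 3 · 17.
Divisors: 1, 2, 3, 6, 17, 34, 51, 102.
Check each in increasing order: 41^1 ≡ 41;  41^2 ≡ 33;  41^3 ≡ 14;  41^6 ≡ 93;  41^17 ≡ 56;  41^34 ≡ 46;  41^51 ≡ 1.
Smallest exponent giving 1 is 51.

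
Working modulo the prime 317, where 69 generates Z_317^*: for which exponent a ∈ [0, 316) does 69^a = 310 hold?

Baby-step giant-step with m = ceil(sqrt(316)) = 18.
Baby table (69^j mod 317 for j=0..17):
  0:1  1:69  2:6  3:97  4:36  5:265  6:216  7:5
  8:28  9:30  10:168  11:180  12:57  13:129  14:25  15:140
  16:150  17:206
Giant step factor: 69^(-18) ≡ 87 (mod 317).
Scan 310·87^i mod 317 for i = 0, 1, …:
  i=0: 310   i=1: 25
Match at i=1, j=14: a = 1·18 + 14 = 32.

32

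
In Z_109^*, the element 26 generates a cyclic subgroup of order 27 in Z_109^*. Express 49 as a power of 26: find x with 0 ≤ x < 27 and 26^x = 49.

Successive powers of 26 modulo 109:
  26^0=1  26^1=26  26^2=22  26^3=27  26^4=48  26^5=49
So 26^5 ≡ 49 (mod 109), giving x = 5.

5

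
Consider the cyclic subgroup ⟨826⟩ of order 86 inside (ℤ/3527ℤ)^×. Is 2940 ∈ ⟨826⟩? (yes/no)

yes

2940 ∈ ⟨826⟩ iff 2940^86 ≡ 1 (mod 3527), since |⟨826⟩| = 86.
2940^86 mod 3527 = 1.
Since 1 = 1, 2940 lies in the subgroup.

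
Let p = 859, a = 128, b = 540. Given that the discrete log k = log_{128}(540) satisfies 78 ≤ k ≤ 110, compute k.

103

Compute 128^78 mod 859 = 214, then multiply by 128 repeatedly:
  128^78=214  128^79=763  128^80=597  128^81=824  128^82=674
  128^83=372  128^84=371  128^85=243  128^86=180  128^87=706
  128^88=173  128^89=669  128^90=591  128^91=56  128^92=296
  128^93=92  128^94=609  128^95=642  128^96=571  128^97=73
  128^98=754  128^99=304  128^100=257  128^101=254  128^102=729
  128^103=540
Found 540 at exponent 103.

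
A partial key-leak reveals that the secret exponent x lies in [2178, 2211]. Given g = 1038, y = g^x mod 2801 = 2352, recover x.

Compute 1038^2178 mod 2801 = 2731, then multiply by 1038 repeatedly:
  1038^2178=2731  1038^2179=166  1038^2180=1447  1038^2181=650  1038^2182=2460
  1038^2183=1769  1038^2184=1567  1038^2185=1966  1038^2186=1580  1038^2187=1455
  1038^2188=551  1038^2189=534  1038^2190=2495  1038^2191=1686  1038^2192=2244
  1038^2193=1641  1038^2194=350  1038^2195=1971  1038^2196=1168  1038^2197=2352
Found 2352 at exponent 2197.

2197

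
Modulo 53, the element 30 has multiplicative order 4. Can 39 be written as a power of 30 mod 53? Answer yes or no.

no

⟨30⟩ has order 4; its elements mod 53 are {1, 23, 30, 52}.
39 is not in this set.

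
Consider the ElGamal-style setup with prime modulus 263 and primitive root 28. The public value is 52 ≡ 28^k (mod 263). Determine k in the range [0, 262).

98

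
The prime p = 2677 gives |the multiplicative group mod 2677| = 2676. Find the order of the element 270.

223

The order of 270 must divide p − 1 = 2676 = 2^2 · 3 · 223.
Divisors: 1, 2, 3, 4, 6, 12, 223, 446, 669, 892, 1338, 2676.
Check each in increasing order: 270^1 ≡ 270;  270^2 ≡ 621;  270^3 ≡ 1696;  270^4 ≡ 153;  270^6 ≡ 1318;  270^12 ≡ 2428;  270^223 ≡ 1.
Smallest exponent giving 1 is 223.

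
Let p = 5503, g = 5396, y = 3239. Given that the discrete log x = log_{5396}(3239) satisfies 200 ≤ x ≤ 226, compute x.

Compute 5396^200 mod 5503 = 2033, then multiply by 5396 repeatedly:
  5396^200=2033  5396^201=2589  5396^202=3630  5396^203=2303  5396^204=1214
  5396^205=2174  5396^206=4011  5396^207=57  5396^208=4907  5396^209=3239
Found 3239 at exponent 209.

209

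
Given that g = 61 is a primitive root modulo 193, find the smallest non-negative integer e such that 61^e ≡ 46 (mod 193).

188

Baby-step giant-step with m = ceil(sqrt(192)) = 14.
Baby table (61^j mod 193 for j=0..13):
  0:1  1:61  2:54  3:13  4:21  5:123  6:169  7:80
  8:55  9:74  10:75  11:136  12:190  13:10
Giant step factor: 61^(-14) ≡ 137 (mod 193).
Scan 46·137^i mod 193 for i = 0, 1, …:
  i=0: 46   i=1: 126   i=2: 85   i=3: 65
  i=4: 27   i=5: 32   i=6: 138   i=7: 185
  i=8: 62   i=9: 2   i=10: 81   i=11: 96
  i=12: 28   i=13: 169
Match at i=13, j=6: e = 13·14 + 6 = 188.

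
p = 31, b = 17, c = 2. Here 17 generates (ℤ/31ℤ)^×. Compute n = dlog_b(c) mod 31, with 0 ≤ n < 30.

12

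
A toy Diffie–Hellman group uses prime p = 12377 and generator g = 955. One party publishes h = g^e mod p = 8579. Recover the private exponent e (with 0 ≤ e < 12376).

Baby-step giant-step with m = ceil(sqrt(12376)) = 112.
Baby table (955^j mod 12377 for j=0..111):
  0:1  1:955  2:8504  3:2008  4:11582  5:8149  6:9539  7:273
  8:798  9:7093  10:3596  11:5751  12:9194  13:4977  14:267  15:7445
  16:5577  17:3925  18:10521  19:9808  20:9628  21:11006  22:2657  23:150
  24:7103  25:769  26:4152  27:4520  28:9404  29:7495  30:3819  31:8307
  32:11905  33:7189  34:8637  35:5253  36:3930  37:2919  38:2820  39:7291
  40:7031  41:6271  42:10714  43:8468  44:4759  45:2486  46:10123  47:1028
  48:3957  49:3950  50:9642  51:11999  52:10320  53:3508  54:8350  55:3462
  56:1551  57:8342  58:8199  59:7781  60:4655  61:2182  62:4474  63:2605
  64:12375  65:10467  66:7746  67:8361  68:1590  69:8456  70:5676  71:11831
  72:10781  73:10568  74:5185  75:875  76:6366  77:2423  78:11843  79:9864
  80:1223  81:4527  82:3712  83:5138  84:5498  85:2742  86:7063  87:12077
  88:10548  89:10839  90:4073  91:3337  92:5946  93:9764  94:4739  95:8140
  96:944  97:10376  98:7480  99:1871  100:4517  101:6539  102:6737  103:10172
  104:10692  105:12212  106:3326  107:7818  108:2859  109:7405  110:4508  111:10321
Giant step factor: 955^(-112) ≡ 10677 (mod 12377).
Scan 8579·10677^i mod 12377 for i = 0, 1, …:
  i=0: 8579   i=1: 8183   i=2: 648   i=3: 12330
  i=4: 5638   i=5: 7575   i=6: 6957   i=7: 5512
  i=8: 11366   i=9: 10674     …   i=44: 3370
  i=45: 1551
Match at i=45, j=56: e = 45·112 + 56 = 5096.

5096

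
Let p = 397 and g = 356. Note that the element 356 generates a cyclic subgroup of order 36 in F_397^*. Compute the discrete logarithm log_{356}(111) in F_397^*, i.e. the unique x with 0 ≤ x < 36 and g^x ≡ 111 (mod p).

Successive powers of 356 modulo 397:
  356^0=1  356^1=356  356^2=93  356^3=157  356^4=312  356^5=309
  356^6=35  356^7=153  356^8=79  356^9=334  356^10=201  356^11=96
  356^12=34  356^13=194  356^14=383  356^15=177  356^16=286  356^17=184
  356^18=396  356^19=41  356^20=304  356^21=240  356^22=85  356^23=88
  356^24=362  356^25=244  356^26=318  356^27=63  356^28=196  356^29=301
  356^30=363  356^31=203  356^32=14  356^33=220  356^34=111
So 356^34 ≡ 111 (mod 397), giving x = 34.

34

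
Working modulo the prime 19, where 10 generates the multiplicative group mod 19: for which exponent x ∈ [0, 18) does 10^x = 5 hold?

Successive powers of 10 modulo 19:
  10^0=1  10^1=10  10^2=5
So 10^2 ≡ 5 (mod 19), giving x = 2.

2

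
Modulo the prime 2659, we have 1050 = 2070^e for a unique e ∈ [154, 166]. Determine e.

Compute 2070^154 mod 2659 = 293, then multiply by 2070 repeatedly:
  2070^154=293  2070^155=258  2070^156=2260  2070^157=1019  2070^158=743
  2070^159=1108  2070^160=1502  2070^161=769  2070^162=1748  2070^163=2120
  2070^164=1050
Found 1050 at exponent 164.

164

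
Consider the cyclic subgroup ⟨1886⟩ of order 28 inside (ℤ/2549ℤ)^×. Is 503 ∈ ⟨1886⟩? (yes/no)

503 ∈ ⟨1886⟩ iff 503^28 ≡ 1 (mod 2549), since |⟨1886⟩| = 28.
503^28 mod 2549 = 1.
Since 1 = 1, 503 lies in the subgroup.

yes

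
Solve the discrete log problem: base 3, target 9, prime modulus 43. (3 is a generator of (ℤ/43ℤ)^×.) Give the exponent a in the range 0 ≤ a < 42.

Successive powers of 3 modulo 43:
  3^0=1  3^1=3  3^2=9
So 3^2 ≡ 9 (mod 43), giving a = 2.

2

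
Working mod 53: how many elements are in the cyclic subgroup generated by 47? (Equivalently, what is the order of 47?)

13

The order of 47 must divide p − 1 = 52 = 2^2 · 13.
Divisors: 1, 2, 4, 13, 26, 52.
Check each in increasing order: 47^1 ≡ 47;  47^2 ≡ 36;  47^4 ≡ 24;  47^13 ≡ 1.
Smallest exponent giving 1 is 13.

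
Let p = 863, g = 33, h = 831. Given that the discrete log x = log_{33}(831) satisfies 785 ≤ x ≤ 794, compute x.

Compute 33^785 mod 863 = 510, then multiply by 33 repeatedly:
  33^785=510  33^786=433  33^787=481  33^788=339  33^789=831
Found 831 at exponent 789.

789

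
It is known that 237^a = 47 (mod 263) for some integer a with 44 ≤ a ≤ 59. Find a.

59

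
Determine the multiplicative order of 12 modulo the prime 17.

16

The order of 12 must divide p − 1 = 16 = 2^4.
Divisors: 1, 2, 4, 8, 16.
Check each in increasing order: 12^1 ≡ 12;  12^2 ≡ 8;  12^4 ≡ 13;  12^8 ≡ 16;  12^16 ≡ 1.
Smallest exponent giving 1 is 16.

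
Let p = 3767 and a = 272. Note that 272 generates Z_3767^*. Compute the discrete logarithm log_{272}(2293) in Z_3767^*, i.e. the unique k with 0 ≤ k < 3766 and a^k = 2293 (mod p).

2577

Baby-step giant-step with m = ceil(sqrt(3766)) = 62.
Baby table (272^j mod 3767 for j=0..61):
  0:1  1:272  2:2411  3:334  4:440  5:2903  6:2313  7:47
  8:1483  9:307  10:630  11:1845  12:829  13:3235  14:2209  15:1895
  16:3128  17:3241  18:74  19:1293  20:1365  21:2114  22:2424  23:103
  24:1647  25:3478  26:499  27:116  28:1416  29:918  30:1074  31:2069
  32:1485  33:851  34:1685  35:2513  36:1709  37:1507  38:3068  39:1989
  40:2327  41:88  42:1334  43:1216  44:3023  45:1050  46:3075  47:126
  48:369  49:2426  50:647  51:2702  52:379  53:1379  54:2155  55:2275
  56:1012  57:273  58:2683  59:2745  60:774  61:3343
Giant step factor: 272^(-62) ≡ 1890 (mod 3767).
Scan 2293·1890^i mod 3767 for i = 0, 1, …:
  i=0: 2293   i=1: 1720   i=2: 3646   i=3: 1097
  i=4: 1480   i=5: 2086   i=6: 2258   i=7: 3376
  i=8: 3109   i=9: 3257     …   i=40: 2415
  i=41: 2513
Match at i=41, j=35: k = 41·62 + 35 = 2577.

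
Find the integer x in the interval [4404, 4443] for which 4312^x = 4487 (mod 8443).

4405

Compute 4312^4404 mod 8443 = 3688, then multiply by 4312 repeatedly:
  4312^4404=3688  4312^4405=4487
Found 4487 at exponent 4405.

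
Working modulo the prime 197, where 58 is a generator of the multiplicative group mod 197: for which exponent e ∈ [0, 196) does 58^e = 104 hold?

Baby-step giant-step with m = ceil(sqrt(196)) = 14.
Baby table (58^j mod 197 for j=0..13):
  0:1  1:58  2:15  3:82  4:28  5:48  6:26  7:129
  8:193  9:162  10:137  11:66  12:85  13:5
Giant step factor: 58^(-14) ≡ 161 (mod 197).
Scan 104·161^i mod 197 for i = 0, 1, …:
  i=0: 104   i=1: 196   i=2: 36   i=3: 83
  i=4: 164   i=5: 6   i=6: 178   i=7: 93
  i=8: 1
Match at i=8, j=0: e = 8·14 + 0 = 112.

112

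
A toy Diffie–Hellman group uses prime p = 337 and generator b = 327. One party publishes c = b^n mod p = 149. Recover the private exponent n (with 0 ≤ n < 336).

Baby-step giant-step with m = ceil(sqrt(336)) = 19.
Baby table (327^j mod 337 for j=0..18):
  0:1  1:327  2:100  3:11  4:227  5:89  6:121  7:138
  8:305  9:320  10:170  11:322  12:150  13:185  14:172  15:302
  16:13  17:207  18:289
Giant step factor: 327^(-19) ≡ 33 (mod 337).
Scan 149·33^i mod 337 for i = 0, 1, …:
  i=0: 149   i=1: 199   i=2: 164   i=3: 20
  i=4: 323   i=5: 212   i=6: 256   i=7: 23
  i=8: 85   i=9: 109   i=10: 227
Match at i=10, j=4: n = 10·19 + 4 = 194.

194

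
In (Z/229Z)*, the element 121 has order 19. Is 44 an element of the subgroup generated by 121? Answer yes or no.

⟨121⟩ has order 19; its elements mod 229 are {1, 16, 17, 27, 42, 43, 44, 53, 57, 60, 61, 104, 121, 161, 165, 203, 214, 218, 225}.
44 is in this set.

yes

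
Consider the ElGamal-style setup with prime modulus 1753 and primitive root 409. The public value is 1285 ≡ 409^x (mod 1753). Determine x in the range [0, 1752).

Baby-step giant-step with m = ceil(sqrt(1752)) = 42.
Baby table (409^j mod 1753 for j=0..41):
  0:1  1:409  2:746  3:92  4:815  5:265  6:1452  7:1354
  8:1591  9:356  10:105  11:873  12:1198  13:895  14:1431  15:1530
  16:1702  17:177  18:520  19:567  20:507  21:509  22:1327  23:1066
  24:1250  25:1127  26:1657  27:1055  28:257  29:1686  30:645  31:855
  32:848  33:1491  34:1528  35:884  36:438  37:336  38:690  39:1730
  40:1111  41:372
Giant step factor: 409^(-42) ≡ 1555 (mod 1753).
Scan 1285·1555^i mod 1753 for i = 0, 1, …:
  i=0: 1285   i=1: 1508   i=2: 1179   i=3: 1460
  i=4: 165   i=5: 637   i=6: 90   i=7: 1463
  i=8: 1324   i=9: 798     …   i=39: 538
  i=40: 409
Match at i=40, j=1: x = 40·42 + 1 = 1681.

1681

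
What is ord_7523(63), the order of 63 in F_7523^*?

3761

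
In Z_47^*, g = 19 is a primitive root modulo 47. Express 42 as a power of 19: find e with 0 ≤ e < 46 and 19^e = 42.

22

Baby-step giant-step with m = ceil(sqrt(46)) = 7.
Baby table (19^j mod 47 for j=0..6):
  0:1  1:19  2:32  3:44  4:37  5:45  6:9
Giant step factor: 19^(-7) ≡ 11 (mod 47).
Scan 42·11^i mod 47 for i = 0, 1, …:
  i=0: 42   i=1: 39   i=2: 6   i=3: 19
Match at i=3, j=1: e = 3·7 + 1 = 22.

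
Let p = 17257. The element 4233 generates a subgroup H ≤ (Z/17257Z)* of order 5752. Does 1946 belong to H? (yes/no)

1946 ∈ ⟨4233⟩ iff 1946^5752 ≡ 1 (mod 17257), since |⟨4233⟩| = 5752.
1946^5752 mod 17257 = 1371.
Since 1371 ≠ 1, 1946 does not lie in the subgroup.

no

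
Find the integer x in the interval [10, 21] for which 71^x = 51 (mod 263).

16

Compute 71^10 mod 263 = 233, then multiply by 71 repeatedly:
  71^10=233  71^11=237  71^12=258  71^13=171  71^14=43
  71^15=160  71^16=51
Found 51 at exponent 16.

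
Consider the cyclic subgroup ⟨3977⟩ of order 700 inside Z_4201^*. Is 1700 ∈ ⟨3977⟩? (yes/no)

yes

1700 ∈ ⟨3977⟩ iff 1700^700 ≡ 1 (mod 4201), since |⟨3977⟩| = 700.
1700^700 mod 4201 = 1.
Since 1 = 1, 1700 lies in the subgroup.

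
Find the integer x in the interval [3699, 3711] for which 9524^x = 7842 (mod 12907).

3700

Compute 9524^3699 mod 12907 = 1478, then multiply by 9524 repeatedly:
  9524^3699=1478  9524^3700=7842
Found 7842 at exponent 3700.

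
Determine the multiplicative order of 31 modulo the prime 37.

The order of 31 must divide p − 1 = 36 = 2^2 · 3^2.
Divisors: 1, 2, 3, 4, 6, 9, 12, 18, 36.
Check each in increasing order: 31^1 ≡ 31;  31^2 ≡ 36;  31^3 ≡ 6;  31^4 ≡ 1.
Smallest exponent giving 1 is 4.

4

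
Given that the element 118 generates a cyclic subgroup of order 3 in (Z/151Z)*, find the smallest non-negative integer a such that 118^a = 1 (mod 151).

Successive powers of 118 modulo 151:
  118^0=1
So 118^0 ≡ 1 (mod 151), giving a = 0.

0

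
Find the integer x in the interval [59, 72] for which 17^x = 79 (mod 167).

67

Compute 17^59 mod 167 = 46, then multiply by 17 repeatedly:
  17^59=46  17^60=114  17^61=101  17^62=47  17^63=131
  17^64=56  17^65=117  17^66=152  17^67=79
Found 79 at exponent 67.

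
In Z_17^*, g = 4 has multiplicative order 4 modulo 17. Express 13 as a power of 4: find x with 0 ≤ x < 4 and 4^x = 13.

3

Successive powers of 4 modulo 17:
  4^0=1  4^1=4  4^2=16  4^3=13
So 4^3 ≡ 13 (mod 17), giving x = 3.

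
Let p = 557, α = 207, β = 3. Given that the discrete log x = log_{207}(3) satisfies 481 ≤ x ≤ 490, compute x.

Compute 207^481 mod 557 = 251, then multiply by 207 repeatedly:
  207^481=251  207^482=156  207^483=543  207^484=444  207^485=3
Found 3 at exponent 485.

485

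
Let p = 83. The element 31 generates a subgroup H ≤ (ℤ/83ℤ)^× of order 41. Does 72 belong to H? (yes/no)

no

72 ∈ ⟨31⟩ iff 72^41 ≡ 1 (mod 83), since |⟨31⟩| = 41.
72^41 mod 83 = 82.
Since 82 ≠ 1, 72 does not lie in the subgroup.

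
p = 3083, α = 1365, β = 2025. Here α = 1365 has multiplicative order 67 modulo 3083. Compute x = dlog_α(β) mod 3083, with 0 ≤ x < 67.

23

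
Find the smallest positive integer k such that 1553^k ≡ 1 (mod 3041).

The order of 1553 must divide p − 1 = 3040 = 2^5 · 5 · 19.
Divisors: 1, 2, 4, 5, 8, 10, 16, 19, 20, 32, 38, 40, 76, 80, 95, 152, 160, 190, 304, 380, 608, 760, 1520, 3040.
Check each in increasing order: 1553^1 ≡ 1553;  1553^2 ≡ 296;  1553^4 ≡ 2468;  1553^5 ≡ 1144;  1553^8 ≡ 2942;  1553^10 ≡ 1106;  1553^16 ≡ 678;  1553^19 ≡ 2456;  1553^20 ≡ 754;  1553^32 ≡ 493;  1553^38 ≡ 1633;  1553^40 ≡ 2890;  1553^76 ≡ 2773;  1553^80 ≡ 1514;  1553^95 ≡ 1689;  1553^152 ≡ 1881;  1553^160 ≡ 2323;  1553^190 ≡ 263;  1553^304 ≡ 1478;  1553^380 ≡ 2267;  1553^608 ≡ 1046;  1553^760 ≡ 3040;  1553^1520 ≡ 1.
Smallest exponent giving 1 is 1520.

1520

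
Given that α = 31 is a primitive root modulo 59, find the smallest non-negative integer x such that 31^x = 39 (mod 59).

Baby-step giant-step with m = ceil(sqrt(58)) = 8.
Baby table (31^j mod 59 for j=0..7):
  0:1  1:31  2:17  3:55  4:53  5:50  6:16  7:24
Giant step factor: 31^(-8) ≡ 41 (mod 59).
Scan 39·41^i mod 59 for i = 0, 1, …:
  i=0: 39   i=1: 6   i=2: 10   i=3: 56
  i=4: 54   i=5: 31
Match at i=5, j=1: x = 5·8 + 1 = 41.

41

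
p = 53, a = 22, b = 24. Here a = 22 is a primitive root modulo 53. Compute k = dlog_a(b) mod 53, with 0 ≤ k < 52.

Baby-step giant-step with m = ceil(sqrt(52)) = 8.
Baby table (22^j mod 53 for j=0..7):
  0:1  1:22  2:7  3:48  4:49  5:18  6:25  7:20
Giant step factor: 22^(-8) ≡ 10 (mod 53).
Scan 24·10^i mod 53 for i = 0, 1, …:
  i=0: 24   i=1: 28   i=2: 15   i=3: 44
  i=4: 16   i=5: 1
Match at i=5, j=0: k = 5·8 + 0 = 40.

40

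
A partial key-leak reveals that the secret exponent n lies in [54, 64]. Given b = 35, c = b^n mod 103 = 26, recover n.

64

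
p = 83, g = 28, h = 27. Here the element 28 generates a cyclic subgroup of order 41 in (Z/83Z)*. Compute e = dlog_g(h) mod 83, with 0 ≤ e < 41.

Baby-step giant-step with m = ceil(sqrt(41)) = 7.
Baby table (28^j mod 83 for j=0..6):
  0:1  1:28  2:37  3:40  4:41  5:69  6:23
Giant step factor: 28^(-7) ≡ 29 (mod 83).
Scan 27·29^i mod 83 for i = 0, 1, …:
  i=0: 27   i=1: 36   i=2: 48   i=3: 64
  i=4: 30   i=5: 40
Match at i=5, j=3: e = 5·7 + 3 = 38.

38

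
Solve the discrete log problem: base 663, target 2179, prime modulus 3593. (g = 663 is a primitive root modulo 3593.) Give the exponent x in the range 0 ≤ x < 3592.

Baby-step giant-step with m = ceil(sqrt(3592)) = 60.
Baby table (663^j mod 3593 for j=0..59):
  0:1  1:663  2:1223  3:2424  4:1041  5:327  6:1221  7:1098
  8:2188  9:2665  10:2732  11:444  12:3339  13:469  14:1949  15:2300
  16:1468  17:3174  18:2457  19:1362  20:1163  21:2167  22:3114  23:2200
  24:3435  25:3036  26:788  27:1459  28:800  29:2229  30:1104  31:2573
  32:2817  33:2904  34:3097  35:1708  36:609  37:1351  38:1056  39:3086
  40:1601  41:1528  42:3431  43:384  44:3082  45:2542  46:229  47:921
  48:3406  49:1774  50:1251  51:3023  52:2948  53:3525  54:1625  55:3068
  56:446  57:1072  58:2915  59:3204
Giant step factor: 663^(-60) ≡ 3297 (mod 3593).
Scan 2179·3297^i mod 3593 for i = 0, 1, …:
  i=0: 2179   i=1: 1756   i=2: 1209   i=3: 1436
  i=4: 2511   i=5: 495   i=6: 793   i=7: 2410
  i=8: 1647   i=9: 1136     …   i=38: 3550
  i=39: 1949
Match at i=39, j=14: x = 39·60 + 14 = 2354.

2354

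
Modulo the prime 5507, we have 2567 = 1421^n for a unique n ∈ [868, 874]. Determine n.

Compute 1421^868 mod 5507 = 1532, then multiply by 1421 repeatedly:
  1421^868=1532  1421^869=1707  1421^870=2567
Found 2567 at exponent 870.

870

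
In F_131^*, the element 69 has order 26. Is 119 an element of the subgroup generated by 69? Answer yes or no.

no

119 ∈ ⟨69⟩ iff 119^26 ≡ 1 (mod 131), since |⟨69⟩| = 26.
119^26 mod 131 = 89.
Since 89 ≠ 1, 119 does not lie in the subgroup.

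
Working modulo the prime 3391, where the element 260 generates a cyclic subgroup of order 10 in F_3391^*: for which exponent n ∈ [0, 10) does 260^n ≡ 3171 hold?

2

Successive powers of 260 modulo 3391:
  260^0=1  260^1=260  260^2=3171
So 260^2 ≡ 3171 (mod 3391), giving n = 2.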